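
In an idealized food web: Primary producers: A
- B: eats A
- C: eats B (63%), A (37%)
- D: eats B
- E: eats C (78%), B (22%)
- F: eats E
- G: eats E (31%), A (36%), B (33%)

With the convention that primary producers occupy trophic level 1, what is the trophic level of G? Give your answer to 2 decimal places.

B: 1 + 1 = 2
C: 1 + (0.63×2 + 0.37×1) = 2.63
D: 1 + 2 = 3
E: 1 + (0.78×2.63 + 0.22×2) = 3.4914
F: 1 + 3.4914 = 4.4914
G: 1 + (0.31×3.4914 + 0.36×1 + 0.33×2) = 3.102334

3.10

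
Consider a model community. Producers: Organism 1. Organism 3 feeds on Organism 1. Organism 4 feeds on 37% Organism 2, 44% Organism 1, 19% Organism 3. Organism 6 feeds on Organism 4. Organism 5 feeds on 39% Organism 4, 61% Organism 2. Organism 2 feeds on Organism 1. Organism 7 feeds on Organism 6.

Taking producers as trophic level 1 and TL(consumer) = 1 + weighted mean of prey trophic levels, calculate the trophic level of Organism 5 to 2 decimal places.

Organism 2: 1 + 1 = 2
Organism 3: 1 + 1 = 2
Organism 4: 1 + (0.37×2 + 0.44×1 + 0.19×2) = 2.56
Organism 5: 1 + (0.39×2.56 + 0.61×2) = 3.2184
Organism 6: 1 + 2.56 = 3.56
Organism 7: 1 + 3.56 = 4.56

3.22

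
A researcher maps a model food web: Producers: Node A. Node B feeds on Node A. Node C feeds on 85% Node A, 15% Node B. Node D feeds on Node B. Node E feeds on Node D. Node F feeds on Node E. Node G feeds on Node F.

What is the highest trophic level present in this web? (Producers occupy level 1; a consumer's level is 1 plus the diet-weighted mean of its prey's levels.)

Node B: 1 + 1 = 2
Node C: 1 + (0.85×1 + 0.15×2) = 2.15
Node D: 1 + 2 = 3
Node E: 1 + 3 = 4
Node F: 1 + 4 = 5
Node G: 1 + 5 = 6

6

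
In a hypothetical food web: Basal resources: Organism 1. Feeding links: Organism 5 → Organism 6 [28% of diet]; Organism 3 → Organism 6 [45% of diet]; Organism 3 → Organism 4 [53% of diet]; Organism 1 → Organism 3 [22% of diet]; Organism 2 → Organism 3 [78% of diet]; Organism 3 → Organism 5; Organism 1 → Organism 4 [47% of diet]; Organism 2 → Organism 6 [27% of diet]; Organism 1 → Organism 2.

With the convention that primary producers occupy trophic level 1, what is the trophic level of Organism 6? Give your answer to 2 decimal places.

3.85

Organism 2: 1 + 1 = 2
Organism 3: 1 + (0.78×2 + 0.22×1) = 2.78
Organism 4: 1 + (0.53×2.78 + 0.47×1) = 2.9434
Organism 5: 1 + 2.78 = 3.78
Organism 6: 1 + (0.45×2.78 + 0.27×2 + 0.28×3.78) = 3.8494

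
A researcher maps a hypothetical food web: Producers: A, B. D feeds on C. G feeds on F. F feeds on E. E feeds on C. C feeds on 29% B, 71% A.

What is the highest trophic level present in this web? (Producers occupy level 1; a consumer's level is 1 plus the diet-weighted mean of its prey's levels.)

C: 1 + (0.29×1 + 0.71×1) = 2
D: 1 + 2 = 3
E: 1 + 2 = 3
F: 1 + 3 = 4
G: 1 + 4 = 5

5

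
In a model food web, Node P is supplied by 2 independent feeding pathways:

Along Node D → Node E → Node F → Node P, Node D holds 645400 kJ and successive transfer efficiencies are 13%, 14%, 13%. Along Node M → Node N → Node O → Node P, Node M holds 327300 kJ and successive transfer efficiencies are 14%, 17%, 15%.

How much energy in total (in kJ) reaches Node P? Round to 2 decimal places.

2695.48 kJ

Via Node D: 645400 × 0.13 × 0.14 × 0.13 = 1527.0164 kJ
Via Node M: 327300 × 0.14 × 0.17 × 0.15 = 1168.461 kJ
Total at Node P: 1527.0164 + 1168.461 = 2695.4774 kJ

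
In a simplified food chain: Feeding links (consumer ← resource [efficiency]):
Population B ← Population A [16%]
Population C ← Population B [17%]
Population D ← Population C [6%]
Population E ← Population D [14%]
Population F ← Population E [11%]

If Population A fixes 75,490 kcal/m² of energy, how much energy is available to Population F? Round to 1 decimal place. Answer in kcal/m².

1.9 kcal/m²

Population B: 75490 × 0.16 = 12078.4 kcal/m²
Population C: 12078.4 × 0.17 = 2053.328 kcal/m²
Population D: 2053.328 × 0.06 = 123.19968 kcal/m²
Population E: 123.19968 × 0.14 = 17.2479552 kcal/m²
Population F: 17.2479552 × 0.11 = 1.897275072 kcal/m²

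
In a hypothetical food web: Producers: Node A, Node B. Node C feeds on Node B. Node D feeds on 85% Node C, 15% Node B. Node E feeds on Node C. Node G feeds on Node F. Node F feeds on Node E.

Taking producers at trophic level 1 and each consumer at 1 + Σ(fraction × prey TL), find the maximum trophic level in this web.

Node C: 1 + 1 = 2
Node D: 1 + (0.85×2 + 0.15×1) = 2.85
Node E: 1 + 2 = 3
Node F: 1 + 3 = 4
Node G: 1 + 4 = 5

5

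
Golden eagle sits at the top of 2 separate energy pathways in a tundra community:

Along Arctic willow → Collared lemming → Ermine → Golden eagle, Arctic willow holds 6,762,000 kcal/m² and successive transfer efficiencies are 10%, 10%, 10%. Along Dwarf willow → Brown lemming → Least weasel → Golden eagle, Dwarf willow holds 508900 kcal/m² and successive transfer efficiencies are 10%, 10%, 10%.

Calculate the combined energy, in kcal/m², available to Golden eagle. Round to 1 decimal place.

Via Arctic willow: 6762000 × 0.1 × 0.1 × 0.1 = 6762 kcal/m²
Via Dwarf willow: 508900 × 0.1 × 0.1 × 0.1 = 508.9 kcal/m²
Total at Golden eagle: 6762 + 508.9 = 7270.9 kcal/m²

7270.9 kcal/m²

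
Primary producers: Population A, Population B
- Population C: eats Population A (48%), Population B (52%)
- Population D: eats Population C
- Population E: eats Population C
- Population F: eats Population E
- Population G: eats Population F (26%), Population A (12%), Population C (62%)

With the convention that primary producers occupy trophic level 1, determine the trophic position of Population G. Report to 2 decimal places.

3.40

Population C: 1 + (0.48×1 + 0.52×1) = 2
Population D: 1 + 2 = 3
Population E: 1 + 2 = 3
Population F: 1 + 3 = 4
Population G: 1 + (0.26×4 + 0.12×1 + 0.62×2) = 3.4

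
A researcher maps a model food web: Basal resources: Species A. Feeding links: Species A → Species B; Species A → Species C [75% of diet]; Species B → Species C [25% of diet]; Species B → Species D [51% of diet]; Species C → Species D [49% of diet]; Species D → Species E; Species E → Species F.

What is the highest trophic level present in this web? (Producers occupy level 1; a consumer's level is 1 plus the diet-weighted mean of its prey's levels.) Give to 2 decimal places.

Species B: 1 + 1 = 2
Species C: 1 + (0.75×1 + 0.25×2) = 2.25
Species D: 1 + (0.51×2 + 0.49×2.25) = 3.1225
Species E: 1 + 3.1225 = 4.1225
Species F: 1 + 4.1225 = 5.1225

5.12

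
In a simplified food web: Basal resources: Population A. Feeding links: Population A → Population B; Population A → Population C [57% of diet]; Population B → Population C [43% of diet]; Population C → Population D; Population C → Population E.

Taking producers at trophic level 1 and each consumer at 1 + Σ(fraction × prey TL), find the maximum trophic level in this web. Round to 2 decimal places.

3.43

Population B: 1 + 1 = 2
Population C: 1 + (0.57×1 + 0.43×2) = 2.43
Population D: 1 + 2.43 = 3.43
Population E: 1 + 2.43 = 3.43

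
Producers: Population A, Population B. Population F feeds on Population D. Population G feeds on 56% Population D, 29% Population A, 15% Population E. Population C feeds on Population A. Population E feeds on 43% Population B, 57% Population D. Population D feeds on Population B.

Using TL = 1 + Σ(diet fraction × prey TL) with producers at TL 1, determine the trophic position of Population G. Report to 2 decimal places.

2.80

Population C: 1 + 1 = 2
Population D: 1 + 1 = 2
Population E: 1 + (0.43×1 + 0.57×2) = 2.57
Population F: 1 + 2 = 3
Population G: 1 + (0.56×2 + 0.29×1 + 0.15×2.57) = 2.7955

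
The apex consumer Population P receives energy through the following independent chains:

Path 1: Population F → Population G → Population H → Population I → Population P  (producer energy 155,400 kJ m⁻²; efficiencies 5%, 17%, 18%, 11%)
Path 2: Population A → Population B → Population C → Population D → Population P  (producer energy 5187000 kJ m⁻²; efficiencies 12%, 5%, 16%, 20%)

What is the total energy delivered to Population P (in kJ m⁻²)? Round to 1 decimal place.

1022.1 kJ m⁻²

Path 1: 155400 × 0.05 × 0.17 × 0.18 × 0.11 = 26.15382 kJ m⁻²
Path 2: 5187000 × 0.12 × 0.05 × 0.16 × 0.2 = 995.904 kJ m⁻²
Total at Population P: 26.15382 + 995.904 = 1022.05782 kJ m⁻²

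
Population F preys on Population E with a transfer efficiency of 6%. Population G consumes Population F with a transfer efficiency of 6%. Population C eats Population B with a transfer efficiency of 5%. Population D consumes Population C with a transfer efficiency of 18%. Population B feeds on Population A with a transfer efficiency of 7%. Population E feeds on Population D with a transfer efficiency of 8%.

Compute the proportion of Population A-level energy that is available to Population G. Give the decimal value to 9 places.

Product of link efficiencies: 0.07 × 0.05 × 0.18 × 0.08 × 0.06 × 0.06 = 0.00000018144

0.000000181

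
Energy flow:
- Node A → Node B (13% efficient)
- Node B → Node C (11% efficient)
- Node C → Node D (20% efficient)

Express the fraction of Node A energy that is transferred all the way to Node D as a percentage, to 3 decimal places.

Product of link efficiencies: 0.13 × 0.11 × 0.2 = 0.00286
As a percentage: 0.00286 × 100 = 0.286%

0.286%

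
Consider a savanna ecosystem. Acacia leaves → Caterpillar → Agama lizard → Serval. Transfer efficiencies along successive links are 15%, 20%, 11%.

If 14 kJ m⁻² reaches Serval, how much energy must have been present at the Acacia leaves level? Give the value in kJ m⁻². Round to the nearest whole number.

4242 kJ m⁻²

Cumulative transfer efficiency: 0.15 × 0.2 × 0.11 = 0.0033
Acacia leaves energy = 14 / 0.0033 = 4242 kJ m⁻²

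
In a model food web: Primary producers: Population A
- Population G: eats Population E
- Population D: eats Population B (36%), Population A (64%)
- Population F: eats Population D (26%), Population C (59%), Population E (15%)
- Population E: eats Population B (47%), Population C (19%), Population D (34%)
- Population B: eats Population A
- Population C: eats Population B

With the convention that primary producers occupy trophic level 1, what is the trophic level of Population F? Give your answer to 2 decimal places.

Population B: 1 + 1 = 2
Population C: 1 + 2 = 3
Population D: 1 + (0.36×2 + 0.64×1) = 2.36
Population E: 1 + (0.47×2 + 0.19×3 + 0.34×2.36) = 3.3124
Population F: 1 + (0.26×2.36 + 0.59×3 + 0.15×3.3124) = 3.88046
Population G: 1 + 3.3124 = 4.3124

3.88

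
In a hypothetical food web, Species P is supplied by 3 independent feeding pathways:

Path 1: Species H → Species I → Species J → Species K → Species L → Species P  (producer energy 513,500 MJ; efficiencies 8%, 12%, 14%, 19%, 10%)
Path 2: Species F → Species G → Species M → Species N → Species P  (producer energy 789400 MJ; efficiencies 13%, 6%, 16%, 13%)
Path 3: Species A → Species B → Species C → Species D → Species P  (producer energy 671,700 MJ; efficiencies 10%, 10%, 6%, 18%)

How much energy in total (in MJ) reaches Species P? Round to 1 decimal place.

213.7 MJ

Path 1: 513500 × 0.08 × 0.12 × 0.14 × 0.19 × 0.1 = 13.112736 MJ
Path 2: 789400 × 0.13 × 0.06 × 0.16 × 0.13 = 128.072256 MJ
Path 3: 671700 × 0.1 × 0.1 × 0.06 × 0.18 = 72.5436 MJ
Total at Species P: 13.112736 + 128.072256 + 72.5436 = 213.728592 MJ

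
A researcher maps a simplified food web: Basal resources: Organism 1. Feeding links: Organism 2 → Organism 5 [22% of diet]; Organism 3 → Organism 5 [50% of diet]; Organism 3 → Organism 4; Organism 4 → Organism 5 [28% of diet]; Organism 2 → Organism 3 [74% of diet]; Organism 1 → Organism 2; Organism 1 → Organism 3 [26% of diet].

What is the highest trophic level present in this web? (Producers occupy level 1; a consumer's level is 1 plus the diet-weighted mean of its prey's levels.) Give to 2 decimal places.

Organism 2: 1 + 1 = 2
Organism 3: 1 + (0.26×1 + 0.74×2) = 2.74
Organism 4: 1 + 2.74 = 3.74
Organism 5: 1 + (0.28×3.74 + 0.5×2.74 + 0.22×2) = 3.8572

3.86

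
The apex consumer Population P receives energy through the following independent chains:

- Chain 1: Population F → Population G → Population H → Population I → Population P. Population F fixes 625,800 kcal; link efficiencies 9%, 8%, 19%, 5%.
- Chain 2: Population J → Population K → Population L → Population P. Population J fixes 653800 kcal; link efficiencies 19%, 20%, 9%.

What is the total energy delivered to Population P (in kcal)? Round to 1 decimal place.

2278.8 kcal

Chain 1: 625800 × 0.09 × 0.08 × 0.19 × 0.05 = 42.80472 kcal
Chain 2: 653800 × 0.19 × 0.2 × 0.09 = 2235.996 kcal
Total at Population P: 42.80472 + 2235.996 = 2278.80072 kcal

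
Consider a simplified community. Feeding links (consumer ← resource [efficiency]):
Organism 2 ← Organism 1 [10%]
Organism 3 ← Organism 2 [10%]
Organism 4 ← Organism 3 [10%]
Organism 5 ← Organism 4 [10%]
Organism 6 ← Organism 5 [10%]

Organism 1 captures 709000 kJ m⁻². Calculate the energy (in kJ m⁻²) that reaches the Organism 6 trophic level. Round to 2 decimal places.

7.09 kJ m⁻²

Organism 2: 709000 × 0.1 = 70900 kJ m⁻²
Organism 3: 70900 × 0.1 = 7090 kJ m⁻²
Organism 4: 7090 × 0.1 = 709 kJ m⁻²
Organism 5: 709 × 0.1 = 70.9 kJ m⁻²
Organism 6: 70.9 × 0.1 = 7.09 kJ m⁻²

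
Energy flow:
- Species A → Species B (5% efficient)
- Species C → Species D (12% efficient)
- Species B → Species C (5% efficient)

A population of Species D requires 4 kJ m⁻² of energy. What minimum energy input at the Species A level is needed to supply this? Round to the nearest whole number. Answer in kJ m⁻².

Cumulative transfer efficiency: 0.05 × 0.05 × 0.12 = 0.0003
Species A energy = 4 / 0.0003 = 13333 kJ m⁻²

13333 kJ m⁻²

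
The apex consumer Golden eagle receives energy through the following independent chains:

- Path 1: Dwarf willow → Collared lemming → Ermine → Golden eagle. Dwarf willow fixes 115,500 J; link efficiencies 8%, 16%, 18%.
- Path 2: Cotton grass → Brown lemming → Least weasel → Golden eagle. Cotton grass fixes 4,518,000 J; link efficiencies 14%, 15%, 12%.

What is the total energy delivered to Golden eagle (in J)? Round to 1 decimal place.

Path 1: 115500 × 0.08 × 0.16 × 0.18 = 266.112 J
Path 2: 4518000 × 0.14 × 0.15 × 0.12 = 11385.36 J
Total at Golden eagle: 266.112 + 11385.36 = 11651.472 J

11651.5 J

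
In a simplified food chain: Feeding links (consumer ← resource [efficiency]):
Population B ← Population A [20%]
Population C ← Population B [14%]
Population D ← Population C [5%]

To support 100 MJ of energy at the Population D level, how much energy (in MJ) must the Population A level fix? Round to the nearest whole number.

Cumulative transfer efficiency: 0.2 × 0.14 × 0.05 = 0.0014
Population A energy = 100 / 0.0014 = 71429 MJ

71429 MJ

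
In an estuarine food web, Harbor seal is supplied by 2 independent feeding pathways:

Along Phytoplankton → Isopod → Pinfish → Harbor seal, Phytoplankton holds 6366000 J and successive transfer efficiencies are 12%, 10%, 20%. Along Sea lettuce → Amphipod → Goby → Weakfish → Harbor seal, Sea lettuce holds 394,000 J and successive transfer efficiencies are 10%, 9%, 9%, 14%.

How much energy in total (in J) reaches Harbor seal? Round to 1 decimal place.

15323.1 J

Via Phytoplankton: 6366000 × 0.12 × 0.1 × 0.2 = 15278.4 J
Via Sea lettuce: 394000 × 0.1 × 0.09 × 0.09 × 0.14 = 44.6796 J
Total at Harbor seal: 15278.4 + 44.6796 = 15323.0796 J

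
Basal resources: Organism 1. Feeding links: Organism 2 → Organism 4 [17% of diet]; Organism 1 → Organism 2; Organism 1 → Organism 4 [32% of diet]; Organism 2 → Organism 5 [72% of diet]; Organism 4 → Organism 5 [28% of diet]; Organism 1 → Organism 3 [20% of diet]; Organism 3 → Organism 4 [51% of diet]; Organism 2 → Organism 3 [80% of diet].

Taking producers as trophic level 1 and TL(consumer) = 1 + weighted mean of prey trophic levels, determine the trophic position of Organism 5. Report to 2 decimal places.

Organism 2: 1 + 1 = 2
Organism 3: 1 + (0.8×2 + 0.2×1) = 2.8
Organism 4: 1 + (0.51×2.8 + 0.17×2 + 0.32×1) = 3.088
Organism 5: 1 + (0.72×2 + 0.28×3.088) = 3.30464

3.30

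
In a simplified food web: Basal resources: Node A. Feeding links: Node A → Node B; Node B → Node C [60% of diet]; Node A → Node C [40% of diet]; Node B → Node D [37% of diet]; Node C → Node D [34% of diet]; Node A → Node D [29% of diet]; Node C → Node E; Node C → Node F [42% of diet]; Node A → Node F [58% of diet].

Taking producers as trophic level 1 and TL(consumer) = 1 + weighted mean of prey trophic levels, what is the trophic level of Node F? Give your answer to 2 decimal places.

2.67

Node B: 1 + 1 = 2
Node C: 1 + (0.6×2 + 0.4×1) = 2.6
Node D: 1 + (0.37×2 + 0.34×2.6 + 0.29×1) = 2.914
Node E: 1 + 2.6 = 3.6
Node F: 1 + (0.42×2.6 + 0.58×1) = 2.672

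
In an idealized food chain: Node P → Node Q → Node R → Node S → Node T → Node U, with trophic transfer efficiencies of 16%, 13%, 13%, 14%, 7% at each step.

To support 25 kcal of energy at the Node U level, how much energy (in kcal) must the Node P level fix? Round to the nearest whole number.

Cumulative transfer efficiency: 0.16 × 0.13 × 0.13 × 0.14 × 0.07 = 0.0000264992
Node P energy = 25 / 0.0000264992 = 943425 kcal

943425 kcal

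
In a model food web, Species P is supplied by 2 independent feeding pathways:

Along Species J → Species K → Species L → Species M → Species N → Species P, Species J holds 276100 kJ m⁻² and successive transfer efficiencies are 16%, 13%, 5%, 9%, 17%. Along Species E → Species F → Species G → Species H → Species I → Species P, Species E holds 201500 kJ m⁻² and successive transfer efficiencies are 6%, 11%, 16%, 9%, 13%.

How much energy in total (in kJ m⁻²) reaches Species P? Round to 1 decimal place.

6.9 kJ m⁻²

Via Species J: 276100 × 0.16 × 0.13 × 0.05 × 0.09 × 0.17 = 4.3933032 kJ m⁻²
Via Species E: 201500 × 0.06 × 0.11 × 0.16 × 0.09 × 0.13 = 2.4895728 kJ m⁻²
Total at Species P: 4.3933032 + 2.4895728 = 6.882876 kJ m⁻²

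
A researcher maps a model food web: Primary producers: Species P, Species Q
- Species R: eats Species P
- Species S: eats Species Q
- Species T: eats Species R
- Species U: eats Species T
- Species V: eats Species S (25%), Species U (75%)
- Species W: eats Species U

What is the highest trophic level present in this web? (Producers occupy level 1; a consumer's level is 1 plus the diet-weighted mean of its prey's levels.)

5

Species R: 1 + 1 = 2
Species S: 1 + 1 = 2
Species T: 1 + 2 = 3
Species U: 1 + 3 = 4
Species V: 1 + (0.25×2 + 0.75×4) = 4.5
Species W: 1 + 4 = 5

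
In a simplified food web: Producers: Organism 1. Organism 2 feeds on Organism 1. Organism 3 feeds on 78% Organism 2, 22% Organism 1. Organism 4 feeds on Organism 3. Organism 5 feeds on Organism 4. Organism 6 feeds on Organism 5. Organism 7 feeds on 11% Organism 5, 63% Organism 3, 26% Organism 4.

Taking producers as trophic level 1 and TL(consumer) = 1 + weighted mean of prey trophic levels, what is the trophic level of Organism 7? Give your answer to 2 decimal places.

4.26

Organism 2: 1 + 1 = 2
Organism 3: 1 + (0.78×2 + 0.22×1) = 2.78
Organism 4: 1 + 2.78 = 3.78
Organism 5: 1 + 3.78 = 4.78
Organism 6: 1 + 4.78 = 5.78
Organism 7: 1 + (0.11×4.78 + 0.63×2.78 + 0.26×3.78) = 4.26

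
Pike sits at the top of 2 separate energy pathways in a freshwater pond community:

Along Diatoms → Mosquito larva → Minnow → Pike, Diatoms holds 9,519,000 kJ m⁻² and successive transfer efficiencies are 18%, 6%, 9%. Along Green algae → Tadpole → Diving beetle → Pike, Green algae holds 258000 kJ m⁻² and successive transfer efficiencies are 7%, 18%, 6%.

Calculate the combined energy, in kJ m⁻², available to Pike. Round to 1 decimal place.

9447.5 kJ m⁻²

Via Diatoms: 9519000 × 0.18 × 0.06 × 0.09 = 9252.468 kJ m⁻²
Via Green algae: 258000 × 0.07 × 0.18 × 0.06 = 195.048 kJ m⁻²
Total at Pike: 9252.468 + 195.048 = 9447.516 kJ m⁻²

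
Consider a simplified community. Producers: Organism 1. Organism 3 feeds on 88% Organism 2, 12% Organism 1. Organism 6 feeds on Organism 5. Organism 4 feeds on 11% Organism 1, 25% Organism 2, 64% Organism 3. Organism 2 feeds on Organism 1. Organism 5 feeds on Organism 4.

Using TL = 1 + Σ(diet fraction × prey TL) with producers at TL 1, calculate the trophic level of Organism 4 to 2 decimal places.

Organism 2: 1 + 1 = 2
Organism 3: 1 + (0.88×2 + 0.12×1) = 2.88
Organism 4: 1 + (0.11×1 + 0.25×2 + 0.64×2.88) = 3.4532
Organism 5: 1 + 3.4532 = 4.4532
Organism 6: 1 + 4.4532 = 5.4532

3.45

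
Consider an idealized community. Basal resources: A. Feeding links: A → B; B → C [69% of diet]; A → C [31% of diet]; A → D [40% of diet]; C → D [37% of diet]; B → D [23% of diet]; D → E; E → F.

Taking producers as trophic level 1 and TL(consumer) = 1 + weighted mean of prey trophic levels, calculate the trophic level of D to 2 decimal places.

2.86

B: 1 + 1 = 2
C: 1 + (0.69×2 + 0.31×1) = 2.69
D: 1 + (0.4×1 + 0.37×2.69 + 0.23×2) = 2.8553
E: 1 + 2.8553 = 3.8553
F: 1 + 3.8553 = 4.8553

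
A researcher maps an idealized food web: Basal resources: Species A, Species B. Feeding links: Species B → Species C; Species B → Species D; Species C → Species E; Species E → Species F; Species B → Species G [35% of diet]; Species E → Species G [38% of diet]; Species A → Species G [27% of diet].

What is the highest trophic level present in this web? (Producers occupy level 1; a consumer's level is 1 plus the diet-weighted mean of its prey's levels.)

Species C: 1 + 1 = 2
Species D: 1 + 1 = 2
Species E: 1 + 2 = 3
Species F: 1 + 3 = 4
Species G: 1 + (0.35×1 + 0.38×3 + 0.27×1) = 2.76

4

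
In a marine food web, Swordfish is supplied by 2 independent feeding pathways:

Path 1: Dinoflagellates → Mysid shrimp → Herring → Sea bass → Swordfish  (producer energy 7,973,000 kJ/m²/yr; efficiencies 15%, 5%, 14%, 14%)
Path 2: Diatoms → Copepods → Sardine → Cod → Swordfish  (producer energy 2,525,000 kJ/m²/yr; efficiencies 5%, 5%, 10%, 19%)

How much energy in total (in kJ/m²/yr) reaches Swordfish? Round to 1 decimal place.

1292.0 kJ/m²/yr

Path 1: 7973000 × 0.15 × 0.05 × 0.14 × 0.14 = 1172.031 kJ/m²/yr
Path 2: 2525000 × 0.05 × 0.05 × 0.1 × 0.19 = 119.9375 kJ/m²/yr
Total at Swordfish: 1172.031 + 119.9375 = 1291.9685 kJ/m²/yr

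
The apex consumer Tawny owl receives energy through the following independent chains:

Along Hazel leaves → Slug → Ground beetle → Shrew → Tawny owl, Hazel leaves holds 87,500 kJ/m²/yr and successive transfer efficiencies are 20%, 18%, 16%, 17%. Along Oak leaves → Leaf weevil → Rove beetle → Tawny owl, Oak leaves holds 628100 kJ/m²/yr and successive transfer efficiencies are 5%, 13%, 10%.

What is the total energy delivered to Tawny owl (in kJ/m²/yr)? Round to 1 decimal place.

Via Hazel leaves: 87500 × 0.2 × 0.18 × 0.16 × 0.17 = 85.68 kJ/m²/yr
Via Oak leaves: 628100 × 0.05 × 0.13 × 0.1 = 408.265 kJ/m²/yr
Total at Tawny owl: 85.68 + 408.265 = 493.945 kJ/m²/yr

493.9 kJ/m²/yr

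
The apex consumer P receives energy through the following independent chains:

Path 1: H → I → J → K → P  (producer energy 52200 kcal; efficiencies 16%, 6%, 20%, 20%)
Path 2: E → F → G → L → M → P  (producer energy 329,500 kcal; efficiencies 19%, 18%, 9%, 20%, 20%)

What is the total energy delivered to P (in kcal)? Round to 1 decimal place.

Path 1: 52200 × 0.16 × 0.06 × 0.2 × 0.2 = 20.0448 kcal
Path 2: 329500 × 0.19 × 0.18 × 0.09 × 0.2 × 0.2 = 40.56804 kcal
Total at P: 20.0448 + 40.56804 = 60.61284 kcal

60.6 kcal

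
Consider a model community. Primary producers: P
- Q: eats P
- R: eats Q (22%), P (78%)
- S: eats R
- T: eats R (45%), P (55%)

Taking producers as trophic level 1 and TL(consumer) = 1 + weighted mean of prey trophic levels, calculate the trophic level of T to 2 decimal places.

Q: 1 + 1 = 2
R: 1 + (0.22×2 + 0.78×1) = 2.22
S: 1 + 2.22 = 3.22
T: 1 + (0.45×2.22 + 0.55×1) = 2.549

2.55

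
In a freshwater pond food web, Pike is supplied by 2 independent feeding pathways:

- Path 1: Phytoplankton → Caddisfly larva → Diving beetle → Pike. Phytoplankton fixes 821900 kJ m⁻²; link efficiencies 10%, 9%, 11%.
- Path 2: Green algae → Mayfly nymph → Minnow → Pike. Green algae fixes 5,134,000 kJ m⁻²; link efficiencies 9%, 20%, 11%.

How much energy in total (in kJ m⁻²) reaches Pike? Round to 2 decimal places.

10979.00 kJ m⁻²

Path 1: 821900 × 0.1 × 0.09 × 0.11 = 813.681 kJ m⁻²
Path 2: 5134000 × 0.09 × 0.2 × 0.11 = 10165.32 kJ m⁻²
Total at Pike: 813.681 + 10165.32 = 10979.001 kJ m⁻²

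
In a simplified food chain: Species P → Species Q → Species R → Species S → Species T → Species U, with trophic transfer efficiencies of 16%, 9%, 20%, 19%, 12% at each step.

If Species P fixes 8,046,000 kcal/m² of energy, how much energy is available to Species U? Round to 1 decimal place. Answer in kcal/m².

Species Q: 8046000 × 0.16 = 1287360 kcal/m²
Species R: 1287360 × 0.09 = 115862.4 kcal/m²
Species S: 115862.4 × 0.2 = 23172.48 kcal/m²
Species T: 23172.48 × 0.19 = 4402.7712 kcal/m²
Species U: 4402.7712 × 0.12 = 528.332544 kcal/m²

528.3 kcal/m²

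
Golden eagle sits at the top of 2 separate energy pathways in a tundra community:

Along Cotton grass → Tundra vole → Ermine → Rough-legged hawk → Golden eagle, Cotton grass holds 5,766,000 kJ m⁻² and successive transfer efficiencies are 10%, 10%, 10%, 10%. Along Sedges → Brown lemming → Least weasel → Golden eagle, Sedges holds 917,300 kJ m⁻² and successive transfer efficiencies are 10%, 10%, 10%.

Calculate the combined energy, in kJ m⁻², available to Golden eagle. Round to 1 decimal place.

1493.9 kJ m⁻²

Via Cotton grass: 5766000 × 0.1 × 0.1 × 0.1 × 0.1 = 576.6 kJ m⁻²
Via Sedges: 917300 × 0.1 × 0.1 × 0.1 = 917.3 kJ m⁻²
Total at Golden eagle: 576.6 + 917.3 = 1493.9 kJ m⁻²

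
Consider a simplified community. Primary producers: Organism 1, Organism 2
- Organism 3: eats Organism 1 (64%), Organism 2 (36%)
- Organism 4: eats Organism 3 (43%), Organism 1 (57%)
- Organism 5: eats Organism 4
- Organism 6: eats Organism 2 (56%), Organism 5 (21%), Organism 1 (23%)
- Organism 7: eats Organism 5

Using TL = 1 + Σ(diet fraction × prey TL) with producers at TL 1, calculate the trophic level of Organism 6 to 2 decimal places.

Organism 3: 1 + (0.64×1 + 0.36×1) = 2
Organism 4: 1 + (0.43×2 + 0.57×1) = 2.43
Organism 5: 1 + 2.43 = 3.43
Organism 6: 1 + (0.56×1 + 0.21×3.43 + 0.23×1) = 2.5103
Organism 7: 1 + 3.43 = 4.43

2.51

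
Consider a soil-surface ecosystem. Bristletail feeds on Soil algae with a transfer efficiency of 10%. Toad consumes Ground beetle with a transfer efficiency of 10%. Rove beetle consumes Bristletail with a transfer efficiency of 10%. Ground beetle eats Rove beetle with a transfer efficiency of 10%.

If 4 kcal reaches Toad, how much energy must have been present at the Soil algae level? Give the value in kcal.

Cumulative transfer efficiency: 0.1 × 0.1 × 0.1 × 0.1 = 0.0001
Soil algae energy = 4 / 0.0001 = 40000 kcal

40000 kcal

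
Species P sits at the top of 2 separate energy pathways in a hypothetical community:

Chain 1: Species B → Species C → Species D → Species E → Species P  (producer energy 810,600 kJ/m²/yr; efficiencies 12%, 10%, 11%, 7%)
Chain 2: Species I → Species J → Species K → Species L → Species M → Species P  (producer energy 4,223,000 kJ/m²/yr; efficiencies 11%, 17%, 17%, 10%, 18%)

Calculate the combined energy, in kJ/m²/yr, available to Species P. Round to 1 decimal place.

316.5 kJ/m²/yr

Chain 1: 810600 × 0.12 × 0.1 × 0.11 × 0.07 = 74.89944 kJ/m²/yr
Chain 2: 4223000 × 0.11 × 0.17 × 0.17 × 0.1 × 0.18 = 241.648506 kJ/m²/yr
Total at Species P: 74.89944 + 241.648506 = 316.547946 kJ/m²/yr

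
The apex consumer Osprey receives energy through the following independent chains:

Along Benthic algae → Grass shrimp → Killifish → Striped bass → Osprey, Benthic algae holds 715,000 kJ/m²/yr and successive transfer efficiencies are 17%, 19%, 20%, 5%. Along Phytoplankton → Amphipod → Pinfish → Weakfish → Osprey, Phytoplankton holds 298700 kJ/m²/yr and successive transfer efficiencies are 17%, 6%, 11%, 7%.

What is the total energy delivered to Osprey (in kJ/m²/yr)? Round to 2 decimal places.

254.40 kJ/m²/yr

Via Benthic algae: 715000 × 0.17 × 0.19 × 0.2 × 0.05 = 230.945 kJ/m²/yr
Via Phytoplankton: 298700 × 0.17 × 0.06 × 0.11 × 0.07 = 23.459898 kJ/m²/yr
Total at Osprey: 230.945 + 23.459898 = 254.404898 kJ/m²/yr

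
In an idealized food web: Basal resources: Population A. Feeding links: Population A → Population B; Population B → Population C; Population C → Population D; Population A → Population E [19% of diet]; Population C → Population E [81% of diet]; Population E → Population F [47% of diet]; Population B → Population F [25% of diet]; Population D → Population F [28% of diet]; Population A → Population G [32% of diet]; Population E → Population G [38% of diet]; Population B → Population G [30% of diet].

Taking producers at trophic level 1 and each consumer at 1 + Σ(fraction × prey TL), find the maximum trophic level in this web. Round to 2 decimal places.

4.32

Population B: 1 + 1 = 2
Population C: 1 + 2 = 3
Population D: 1 + 3 = 4
Population E: 1 + (0.19×1 + 0.81×3) = 3.62
Population F: 1 + (0.47×3.62 + 0.25×2 + 0.28×4) = 4.3214
Population G: 1 + (0.32×1 + 0.38×3.62 + 0.3×2) = 3.2956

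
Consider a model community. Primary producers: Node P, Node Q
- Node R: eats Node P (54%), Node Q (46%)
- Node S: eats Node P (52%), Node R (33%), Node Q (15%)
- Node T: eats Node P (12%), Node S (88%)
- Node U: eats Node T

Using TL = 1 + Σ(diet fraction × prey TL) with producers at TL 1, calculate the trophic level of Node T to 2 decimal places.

3.17

Node R: 1 + (0.54×1 + 0.46×1) = 2
Node S: 1 + (0.52×1 + 0.33×2 + 0.15×1) = 2.33
Node T: 1 + (0.12×1 + 0.88×2.33) = 3.1704
Node U: 1 + 3.1704 = 4.1704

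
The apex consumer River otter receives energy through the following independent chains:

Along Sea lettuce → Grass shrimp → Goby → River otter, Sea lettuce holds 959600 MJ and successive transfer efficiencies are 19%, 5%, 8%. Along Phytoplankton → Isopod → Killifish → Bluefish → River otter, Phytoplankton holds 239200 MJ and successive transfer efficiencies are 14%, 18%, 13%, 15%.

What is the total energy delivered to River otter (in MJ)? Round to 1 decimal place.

Via Sea lettuce: 959600 × 0.19 × 0.05 × 0.08 = 729.296 MJ
Via Phytoplankton: 239200 × 0.14 × 0.18 × 0.13 × 0.15 = 117.54288 MJ
Total at River otter: 729.296 + 117.54288 = 846.83888 MJ

846.8 MJ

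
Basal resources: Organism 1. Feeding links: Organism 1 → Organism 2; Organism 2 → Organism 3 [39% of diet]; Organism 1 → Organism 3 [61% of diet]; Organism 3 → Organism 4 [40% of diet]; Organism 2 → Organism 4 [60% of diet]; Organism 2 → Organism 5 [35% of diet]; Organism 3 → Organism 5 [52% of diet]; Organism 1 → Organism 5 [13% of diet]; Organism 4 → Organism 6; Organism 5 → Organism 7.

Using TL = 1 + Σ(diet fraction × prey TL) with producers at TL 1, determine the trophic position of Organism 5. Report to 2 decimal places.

Organism 2: 1 + 1 = 2
Organism 3: 1 + (0.39×2 + 0.61×1) = 2.39
Organism 4: 1 + (0.4×2.39 + 0.6×2) = 3.156
Organism 5: 1 + (0.35×2 + 0.52×2.39 + 0.13×1) = 3.0728
Organism 6: 1 + 3.156 = 4.156
Organism 7: 1 + 3.0728 = 4.0728

3.07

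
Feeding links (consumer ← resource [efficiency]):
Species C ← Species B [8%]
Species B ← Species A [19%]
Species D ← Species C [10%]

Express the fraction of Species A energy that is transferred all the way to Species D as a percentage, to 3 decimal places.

0.152%

Product of link efficiencies: 0.19 × 0.08 × 0.1 = 0.00152
As a percentage: 0.00152 × 100 = 0.152%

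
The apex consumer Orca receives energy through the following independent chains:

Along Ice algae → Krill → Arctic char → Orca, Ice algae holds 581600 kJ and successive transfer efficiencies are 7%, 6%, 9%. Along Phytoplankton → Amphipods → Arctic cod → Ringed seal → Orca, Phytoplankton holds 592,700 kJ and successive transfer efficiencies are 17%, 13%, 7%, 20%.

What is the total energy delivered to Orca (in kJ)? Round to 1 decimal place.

403.2 kJ

Via Ice algae: 581600 × 0.07 × 0.06 × 0.09 = 219.8448 kJ
Via Phytoplankton: 592700 × 0.17 × 0.13 × 0.07 × 0.2 = 183.38138 kJ
Total at Orca: 219.8448 + 183.38138 = 403.22618 kJ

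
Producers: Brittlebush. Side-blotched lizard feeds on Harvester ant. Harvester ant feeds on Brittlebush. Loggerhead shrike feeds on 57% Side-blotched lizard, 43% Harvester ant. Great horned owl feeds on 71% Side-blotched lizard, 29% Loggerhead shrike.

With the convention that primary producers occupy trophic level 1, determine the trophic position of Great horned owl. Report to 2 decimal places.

Harvester ant: 1 + 1 = 2
Side-blotched lizard: 1 + 2 = 3
Loggerhead shrike: 1 + (0.57×3 + 0.43×2) = 3.57
Great horned owl: 1 + (0.71×3 + 0.29×3.57) = 4.1653

4.17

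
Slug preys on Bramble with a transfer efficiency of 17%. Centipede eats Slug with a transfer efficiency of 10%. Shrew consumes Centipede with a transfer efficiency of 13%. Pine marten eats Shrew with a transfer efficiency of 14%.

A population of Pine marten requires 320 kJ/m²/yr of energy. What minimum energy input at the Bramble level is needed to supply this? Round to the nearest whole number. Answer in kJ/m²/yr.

1034260 kJ/m²/yr

Cumulative transfer efficiency: 0.17 × 0.1 × 0.13 × 0.14 = 0.0003094
Bramble energy = 320 / 0.0003094 = 1034260 kJ/m²/yr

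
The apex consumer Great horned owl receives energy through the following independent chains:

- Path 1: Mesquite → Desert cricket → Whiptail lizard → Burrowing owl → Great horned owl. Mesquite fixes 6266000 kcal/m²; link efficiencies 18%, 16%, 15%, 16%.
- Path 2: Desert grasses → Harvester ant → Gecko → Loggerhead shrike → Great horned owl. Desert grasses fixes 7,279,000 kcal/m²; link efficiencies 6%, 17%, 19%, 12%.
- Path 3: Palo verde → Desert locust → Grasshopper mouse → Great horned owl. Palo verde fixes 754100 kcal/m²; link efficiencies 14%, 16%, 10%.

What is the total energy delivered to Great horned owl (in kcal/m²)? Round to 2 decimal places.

Path 1: 6266000 × 0.18 × 0.16 × 0.15 × 0.16 = 4331.0592 kcal/m²
Path 2: 7279000 × 0.06 × 0.17 × 0.19 × 0.12 = 1692.80424 kcal/m²
Path 3: 754100 × 0.14 × 0.16 × 0.1 = 1689.184 kcal/m²
Total at Great horned owl: 4331.0592 + 1692.80424 + 1689.184 = 7713.04744 kcal/m²

7713.05 kcal/m²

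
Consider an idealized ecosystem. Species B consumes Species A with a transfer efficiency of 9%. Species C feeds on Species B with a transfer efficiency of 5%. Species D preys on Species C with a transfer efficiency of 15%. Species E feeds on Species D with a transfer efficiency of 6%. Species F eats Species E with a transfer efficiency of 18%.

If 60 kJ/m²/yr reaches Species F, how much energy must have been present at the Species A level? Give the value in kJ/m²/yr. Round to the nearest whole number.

Cumulative transfer efficiency: 0.09 × 0.05 × 0.15 × 0.06 × 0.18 = 0.00000729
Species A energy = 60 / 0.00000729 = 8230453 kJ/m²/yr

8230453 kJ/m²/yr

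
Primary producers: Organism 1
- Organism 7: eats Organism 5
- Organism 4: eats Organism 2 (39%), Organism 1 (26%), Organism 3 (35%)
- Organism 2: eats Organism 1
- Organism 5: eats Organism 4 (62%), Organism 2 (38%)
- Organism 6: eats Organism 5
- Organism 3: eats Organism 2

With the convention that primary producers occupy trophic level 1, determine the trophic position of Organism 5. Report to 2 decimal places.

Organism 2: 1 + 1 = 2
Organism 3: 1 + 2 = 3
Organism 4: 1 + (0.39×2 + 0.26×1 + 0.35×3) = 3.09
Organism 5: 1 + (0.62×3.09 + 0.38×2) = 3.6758
Organism 6: 1 + 3.6758 = 4.6758
Organism 7: 1 + 3.6758 = 4.6758

3.68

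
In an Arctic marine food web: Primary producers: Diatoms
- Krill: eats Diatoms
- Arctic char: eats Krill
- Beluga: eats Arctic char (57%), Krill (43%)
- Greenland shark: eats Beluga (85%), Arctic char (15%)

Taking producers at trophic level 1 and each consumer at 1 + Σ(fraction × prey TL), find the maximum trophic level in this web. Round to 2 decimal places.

Krill: 1 + 1 = 2
Arctic char: 1 + 2 = 3
Beluga: 1 + (0.57×3 + 0.43×2) = 3.57
Greenland shark: 1 + (0.85×3.57 + 0.15×3) = 4.4845

4.48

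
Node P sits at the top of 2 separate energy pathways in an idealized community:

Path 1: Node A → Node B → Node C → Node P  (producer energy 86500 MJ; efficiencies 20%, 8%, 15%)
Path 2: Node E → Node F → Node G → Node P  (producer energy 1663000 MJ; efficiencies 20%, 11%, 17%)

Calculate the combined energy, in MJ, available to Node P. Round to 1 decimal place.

Path 1: 86500 × 0.2 × 0.08 × 0.15 = 207.6 MJ
Path 2: 1663000 × 0.2 × 0.11 × 0.17 = 6219.62 MJ
Total at Node P: 207.6 + 6219.62 = 6427.22 MJ

6427.2 MJ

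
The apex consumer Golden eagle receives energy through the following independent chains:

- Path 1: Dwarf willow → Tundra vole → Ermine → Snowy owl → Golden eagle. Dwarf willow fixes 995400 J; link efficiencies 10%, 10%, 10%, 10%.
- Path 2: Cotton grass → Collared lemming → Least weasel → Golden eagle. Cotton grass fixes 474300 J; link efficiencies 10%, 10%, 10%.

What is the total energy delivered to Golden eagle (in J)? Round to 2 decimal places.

573.84 J

Path 1: 995400 × 0.1 × 0.1 × 0.1 × 0.1 = 99.54 J
Path 2: 474300 × 0.1 × 0.1 × 0.1 = 474.3 J
Total at Golden eagle: 99.54 + 474.3 = 573.84 J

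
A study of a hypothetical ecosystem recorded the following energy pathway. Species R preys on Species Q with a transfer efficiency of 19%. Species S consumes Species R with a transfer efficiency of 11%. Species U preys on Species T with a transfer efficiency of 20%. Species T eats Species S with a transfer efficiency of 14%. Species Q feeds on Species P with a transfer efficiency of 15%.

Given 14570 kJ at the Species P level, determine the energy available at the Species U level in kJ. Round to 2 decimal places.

1.28 kJ

Species Q: 14570 × 0.15 = 2185.5 kJ
Species R: 2185.5 × 0.19 = 415.245 kJ
Species S: 415.245 × 0.11 = 45.67695 kJ
Species T: 45.67695 × 0.14 = 6.394773 kJ
Species U: 6.394773 × 0.2 = 1.2789546 kJ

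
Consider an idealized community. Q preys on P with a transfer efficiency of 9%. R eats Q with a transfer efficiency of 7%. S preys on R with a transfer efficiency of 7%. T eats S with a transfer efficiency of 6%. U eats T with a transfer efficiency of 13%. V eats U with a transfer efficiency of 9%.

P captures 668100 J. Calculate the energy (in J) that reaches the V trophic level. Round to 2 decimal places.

Q: 668100 × 0.09 = 60129 J
R: 60129 × 0.07 = 4209.03 J
S: 4209.03 × 0.07 = 294.6321 J
T: 294.6321 × 0.06 = 17.677926 J
U: 17.677926 × 0.13 = 2.29813038 J
V: 2.29813038 × 0.09 = 0.2068317342 J

0.21 J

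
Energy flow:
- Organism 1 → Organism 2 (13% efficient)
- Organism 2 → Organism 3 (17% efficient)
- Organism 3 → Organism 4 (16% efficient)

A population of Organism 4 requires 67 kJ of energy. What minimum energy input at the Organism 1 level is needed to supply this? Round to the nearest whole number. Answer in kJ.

18948 kJ

Cumulative transfer efficiency: 0.13 × 0.17 × 0.16 = 0.003536
Organism 1 energy = 67 / 0.003536 = 18948 kJ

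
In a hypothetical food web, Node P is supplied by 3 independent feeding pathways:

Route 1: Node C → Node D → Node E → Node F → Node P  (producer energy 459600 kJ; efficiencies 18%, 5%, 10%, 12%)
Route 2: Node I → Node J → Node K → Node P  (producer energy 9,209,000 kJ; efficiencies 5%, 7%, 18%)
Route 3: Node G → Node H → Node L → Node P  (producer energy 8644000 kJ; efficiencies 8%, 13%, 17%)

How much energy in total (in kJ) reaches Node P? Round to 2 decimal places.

Route 1: 459600 × 0.18 × 0.05 × 0.1 × 0.12 = 49.6368 kJ
Route 2: 9209000 × 0.05 × 0.07 × 0.18 = 5801.67 kJ
Route 3: 8644000 × 0.08 × 0.13 × 0.17 = 15282.592 kJ
Total at Node P: 49.6368 + 5801.67 + 15282.592 = 21133.8988 kJ

21133.90 kJ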